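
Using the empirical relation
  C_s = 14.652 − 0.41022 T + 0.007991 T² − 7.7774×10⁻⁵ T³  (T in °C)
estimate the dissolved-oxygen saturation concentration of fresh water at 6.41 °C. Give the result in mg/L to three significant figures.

C_s ≈ 12.3 mg/L

C_s = 14.652 − 0.41022×6.41 + 0.007991×6.41² − 7.7774×10⁻⁵×6.41³ = 12.33 mg/L.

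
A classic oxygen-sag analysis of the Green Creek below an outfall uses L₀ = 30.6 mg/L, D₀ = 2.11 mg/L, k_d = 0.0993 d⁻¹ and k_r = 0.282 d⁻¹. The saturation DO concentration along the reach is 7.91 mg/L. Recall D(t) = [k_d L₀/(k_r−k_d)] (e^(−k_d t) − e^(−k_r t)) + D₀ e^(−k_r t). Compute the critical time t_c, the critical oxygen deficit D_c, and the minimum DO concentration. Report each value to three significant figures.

At the critical point dD/dt = 0, so k_d L₀ e^(−k_d t) = k_r D. Substituting D(t) from the Streeter–Phelps equation and solving for t gives
t_c = ln[(k_r/k_d)(1 − D₀(k_r−k_d)/(k_d L₀))] / (k_r−k_d).
Here k_r−k_d = 0.1827 d⁻¹ and 1 − D₀(k_r−k_d)/(k_d L₀) = 1 − 2.11×0.1827/(0.0993×30.6) = 0.8731, so
t_c = ln(2.840 × 0.8731) / 0.1827 = 0.9081 / 0.1827 = 4.970 d.
D_c = (k_d/k_r) L₀ e^(−k_d t_c) = (0.0993/0.282) × 30.6 × e^(−0.0993×4.970) = 0.3521 × 30.6 × 0.6104 = 6.578 mg/L.
Minimum DO = C_s − D_c = 7.91 − 6.578 = 1.332 mg/L.

t_c ≈ 4.97 d; D_c ≈ 6.58 mg/L; min DO ≈ 1.33 mg/L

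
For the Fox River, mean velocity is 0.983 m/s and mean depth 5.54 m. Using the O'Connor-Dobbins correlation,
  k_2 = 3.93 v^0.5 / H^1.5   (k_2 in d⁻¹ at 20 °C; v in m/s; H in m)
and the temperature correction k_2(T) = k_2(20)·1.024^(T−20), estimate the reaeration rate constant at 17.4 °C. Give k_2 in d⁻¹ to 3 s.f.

k_2(20) = 3.93 × 0.983^0.5 / 5.54^1.5 = 3.93 × 0.9915 / 13.04 = 0.2988 d⁻¹.
k_2(17.4) = 0.2988 × 1.024^(17.4−20) = 0.2988 × 0.9402 = 0.2809 d⁻¹.

k_2 ≈ 0.281 d⁻¹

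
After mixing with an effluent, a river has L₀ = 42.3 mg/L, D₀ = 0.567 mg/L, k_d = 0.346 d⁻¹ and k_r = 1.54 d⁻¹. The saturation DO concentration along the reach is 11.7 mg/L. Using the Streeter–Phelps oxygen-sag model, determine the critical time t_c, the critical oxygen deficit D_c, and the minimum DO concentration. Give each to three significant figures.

With k_r/k_d = 4.451 and 1 − D₀(k_r−k_d)/(k_d L₀) = 0.9537,
t_c = ln(4.451 × 0.9537) / (1.54 − 0.346) = ln(4.245) / 1.194 = 1.446/1.194 = 1.211 d.
D_c = (k_d/k_r) L₀ e^(−k_d t_c) = (0.346/1.54) × 42.3 × e^(−0.346×1.211) = 0.2247 × 42.3 × 0.6577 = 6.251 mg/L.
Minimum DO = C_s − D_c = 11.7 − 6.251 = 5.449 mg/L.

t_c ≈ 1.21 d; D_c ≈ 6.25 mg/L; min DO ≈ 5.45 mg/L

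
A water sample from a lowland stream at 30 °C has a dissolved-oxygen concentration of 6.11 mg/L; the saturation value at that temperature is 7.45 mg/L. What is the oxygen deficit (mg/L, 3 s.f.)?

D ≈ 1.34 mg/L

D = C_s − C = 7.45 − 6.11 = 1.34 mg/L.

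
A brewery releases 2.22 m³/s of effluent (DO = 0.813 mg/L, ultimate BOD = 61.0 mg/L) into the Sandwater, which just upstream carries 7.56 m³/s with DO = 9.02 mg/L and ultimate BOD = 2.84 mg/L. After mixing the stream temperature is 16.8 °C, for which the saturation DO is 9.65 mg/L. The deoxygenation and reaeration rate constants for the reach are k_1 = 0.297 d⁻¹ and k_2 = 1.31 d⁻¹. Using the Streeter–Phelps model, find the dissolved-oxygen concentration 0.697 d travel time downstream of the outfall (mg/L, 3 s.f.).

DO ≈ 6.71 mg/L

Mixed DO = (7.56×9.02 + 2.22×0.813)/(7.56+2.22) = 70.00/9.780 = 7.157 mg/L.
Mixed L₀ = (7.56×2.84 + 2.22×61.0)/(9.780) = 156.9/9.780 = 16.04 mg/L.
Initial deficit D₀ = C_s − DO₀ = 9.65 − 7.157 = 2.493 mg/L.
D(0.697) = [0.297×16.04/(1.31−0.297)](e^(−0.297×0.697) − e^(−1.31×0.697)) + 2.493 e^(−1.31×0.697)
= 4.703 × (0.8130 − 0.4013) + 2.493 × 0.4013 = 2.937 mg/L.
DO = 9.65 − 2.937 = 6.713 mg/L.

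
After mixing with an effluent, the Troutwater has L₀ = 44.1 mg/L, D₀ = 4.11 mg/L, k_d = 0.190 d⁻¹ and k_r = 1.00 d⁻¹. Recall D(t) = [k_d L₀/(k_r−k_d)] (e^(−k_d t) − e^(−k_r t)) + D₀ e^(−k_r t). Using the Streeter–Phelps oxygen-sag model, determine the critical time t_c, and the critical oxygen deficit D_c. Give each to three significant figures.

t_c ≈ 1.43 d; D_c ≈ 6.39 mg/L

With k_r/k_d = 5.263 and 1 − D₀(k_r−k_d)/(k_d L₀) = 0.6027,
t_c = ln(5.263 × 0.6027) / (1.00 − 0.190) = ln(3.172) / 0.8100 = 1.154/0.8100 = 1.425 d.
L(t_c) = L₀ e^(−k_d t_c) = 44.1 × 0.7628 = 33.64 mg/L, and at the critical point k_r D_c = k_d L, so D_c = (0.190/1.00) × 33.64 = 6.391 mg/L.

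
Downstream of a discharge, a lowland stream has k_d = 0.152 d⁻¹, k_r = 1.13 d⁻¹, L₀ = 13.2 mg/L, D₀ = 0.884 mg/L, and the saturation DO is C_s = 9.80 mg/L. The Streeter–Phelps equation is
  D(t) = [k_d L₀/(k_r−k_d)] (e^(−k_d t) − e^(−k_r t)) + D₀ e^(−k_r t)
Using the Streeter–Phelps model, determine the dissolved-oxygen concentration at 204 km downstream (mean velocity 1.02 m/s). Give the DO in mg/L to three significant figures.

Travel time t = x/v = 204 km / (1.02 m/s) = 204000 m / 1.02 m/s = 200000 s = 2.315 d.
k_d L₀/(k_r−k_d) = 0.152×13.2/(1.13−0.152) = 2.006/0.9780 = 2.052 mg/L.
e^(−k_d t) = e^(−0.152×2.315) = 0.7034; e^(−k_r t) = e^(−1.13×2.315) = 0.07311.
D = 2.052 × (0.7034 − 0.07311) + 0.884 × 0.07311 = 1.293 + 0.06463 = 1.358 mg/L.
DO = C_s − D = 9.80 − 1.358 = 8.442 mg/L.

DO ≈ 8.44 mg/L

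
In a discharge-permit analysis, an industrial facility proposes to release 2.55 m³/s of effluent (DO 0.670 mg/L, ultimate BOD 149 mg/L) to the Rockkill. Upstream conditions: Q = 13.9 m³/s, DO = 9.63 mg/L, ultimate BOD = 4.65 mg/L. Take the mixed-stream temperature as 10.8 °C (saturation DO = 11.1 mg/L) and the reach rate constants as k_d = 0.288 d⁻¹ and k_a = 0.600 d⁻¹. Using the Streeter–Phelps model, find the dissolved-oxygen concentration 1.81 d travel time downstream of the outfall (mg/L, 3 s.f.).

Mixed DO = (13.9×9.63 + 2.55×0.670)/(13.9+2.55) = 135.6/16.45 = 8.241 mg/L.
Mixed L₀ = (13.9×4.65 + 2.55×149)/(16.45) = 444.6/16.45 = 27.03 mg/L.
Initial deficit D₀ = C_s − DO₀ = 11.1 − 8.241 = 2.859 mg/L.
D(1.81) = [0.288×27.03/(0.600−0.288)](e^(−0.288×1.81) − e^(−0.600×1.81)) + 2.859 e^(−0.600×1.81)
= 24.95 × (0.5938 − 0.3376) + 2.859 × 0.3376 = 7.357 mg/L.
DO = 11.1 − 7.357 = 3.743 mg/L.

DO ≈ 3.74 mg/L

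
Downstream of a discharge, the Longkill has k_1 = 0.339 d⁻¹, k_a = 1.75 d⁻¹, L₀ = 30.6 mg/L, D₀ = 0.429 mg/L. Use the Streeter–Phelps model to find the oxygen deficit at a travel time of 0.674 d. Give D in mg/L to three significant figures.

D ≈ 3.72 mg/L

k_1 L₀/(k_a−k_1) = 0.339×30.6/(1.75−0.339) = 10.37/1.411 = 7.352 mg/L.
e^(−k_1 t) = e^(−0.339×0.6740) = 0.7957; e^(−k_a t) = e^(−1.75×0.6740) = 0.3074.
D = 7.352 × (0.7957 − 0.3074) + 0.429 × 0.3074 = 3.590 + 0.1319 = 3.722 mg/L.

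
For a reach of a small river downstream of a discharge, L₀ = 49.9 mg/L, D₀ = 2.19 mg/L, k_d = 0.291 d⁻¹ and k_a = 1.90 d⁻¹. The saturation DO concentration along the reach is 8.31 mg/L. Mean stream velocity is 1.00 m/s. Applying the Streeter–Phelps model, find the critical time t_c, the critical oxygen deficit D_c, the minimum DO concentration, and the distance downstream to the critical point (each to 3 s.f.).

At the critical point dD/dt = 0, so k_d L₀ e^(−k_d t) = k_a D. Substituting D(t) from the Streeter–Phelps equation and solving for t gives
t_c = ln[(k_a/k_d)(1 − D₀(k_a−k_d)/(k_d L₀))] / (k_a−k_d).
Here k_a−k_d = 1.609 d⁻¹ and 1 − D₀(k_a−k_d)/(k_d L₀) = 1 − 2.19×1.609/(0.291×49.9) = 0.7573, so
t_c = ln(6.529 × 0.7573) / 1.609 = 1.598 / 1.609 = 0.9934 d.
L(t_c) = L₀ e^(−k_d t_c) = 49.9 × 0.7490 = 37.37 mg/L, and at the critical point k_a D_c = k_d L, so D_c = (0.291/1.90) × 37.37 = 5.724 mg/L.
Minimum DO = C_s − D_c = 8.31 − 5.724 = 2.586 mg/L.
x_c = v t_c = 1.00 m/s × 0.9934 d × 86400 s/d = 85830 m ≈ 85.8 km.

t_c ≈ 0.993 d; D_c ≈ 5.72 mg/L; min DO ≈ 2.59 mg/L; x_c ≈ 85.8 km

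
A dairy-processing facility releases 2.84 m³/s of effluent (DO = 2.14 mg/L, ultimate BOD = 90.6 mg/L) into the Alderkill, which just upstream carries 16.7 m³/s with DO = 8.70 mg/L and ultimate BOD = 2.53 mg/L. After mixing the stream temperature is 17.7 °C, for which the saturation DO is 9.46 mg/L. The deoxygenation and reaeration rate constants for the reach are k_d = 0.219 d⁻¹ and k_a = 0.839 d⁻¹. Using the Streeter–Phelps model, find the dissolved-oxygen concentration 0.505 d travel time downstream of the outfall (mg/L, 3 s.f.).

DO ≈ 7.04 mg/L

Mixed DO = (16.7×8.70 + 2.84×2.14)/(16.7+2.84) = 151.4/19.54 = 7.747 mg/L.
Mixed L₀ = (16.7×2.53 + 2.84×90.6)/(19.54) = 299.6/19.54 = 15.33 mg/L.
Initial deficit D₀ = C_s − DO₀ = 9.46 − 7.747 = 1.713 mg/L.
D(0.505) = [0.219×15.33/(0.839−0.219)](e^(−0.219×0.505) − e^(−0.839×0.505)) + 1.713 e^(−0.839×0.505)
= 5.415 × (0.8953 − 0.6546) + 1.713 × 0.6546 = 2.425 mg/L.
DO = 9.46 − 2.425 = 7.035 mg/L.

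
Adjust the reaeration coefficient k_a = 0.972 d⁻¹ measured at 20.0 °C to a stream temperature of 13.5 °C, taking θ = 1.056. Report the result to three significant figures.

k_a ≈ 0.682 d⁻¹

k_a(T₂) = k_a(T₁) · θ^(T₂−T₁) = 0.972 × 1.056^(13.5−20.0)
= 0.972 × 1.056^-6.50 = 0.972 × 0.7018 = 0.6821 d⁻¹.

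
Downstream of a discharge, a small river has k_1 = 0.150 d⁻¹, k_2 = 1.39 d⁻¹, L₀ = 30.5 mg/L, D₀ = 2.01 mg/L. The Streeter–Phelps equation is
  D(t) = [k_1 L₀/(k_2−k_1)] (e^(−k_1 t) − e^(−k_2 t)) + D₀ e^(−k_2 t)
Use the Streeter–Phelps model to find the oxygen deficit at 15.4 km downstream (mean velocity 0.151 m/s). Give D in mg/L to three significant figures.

D ≈ 2.77 mg/L

Travel time t = x/v = 15.4 km / (0.151 m/s) = 15400 m / 0.151 m/s = 102000 s = 1.180 d.
k_1 L₀/(k_2−k_1) = 0.150×30.5/(1.39−0.150) = 4.575/1.240 = 3.690 mg/L.
e^(−k_1 t) = e^(−0.150×1.180) = 0.8377; e^(−k_2 t) = e^(−1.39×1.180) = 0.1938.
D = 3.690 × (0.8377 − 0.1938) + 2.01 × 0.1938 = 2.376 + 0.3896 = 2.765 mg/L.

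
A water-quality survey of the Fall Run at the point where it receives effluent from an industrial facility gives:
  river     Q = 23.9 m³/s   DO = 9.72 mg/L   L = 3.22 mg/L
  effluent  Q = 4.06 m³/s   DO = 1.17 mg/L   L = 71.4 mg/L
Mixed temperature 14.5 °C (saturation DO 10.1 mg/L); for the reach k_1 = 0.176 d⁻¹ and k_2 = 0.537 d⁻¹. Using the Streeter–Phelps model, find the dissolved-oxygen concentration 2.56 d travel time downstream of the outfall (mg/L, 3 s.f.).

DO ≈ 7.23 mg/L

Mixed DO = (23.9×9.72 + 4.06×1.17)/(23.9+4.06) = 237.1/27.96 = 8.478 mg/L.
Mixed L₀ = (23.9×3.22 + 4.06×71.4)/(27.96) = 366.8/27.96 = 13.12 mg/L.
Initial deficit D₀ = C_s − DO₀ = 10.1 − 8.478 = 1.622 mg/L.
D(2.56) = [0.176×13.12/(0.537−0.176)](e^(−0.176×2.56) − e^(−0.537×2.56)) + 1.622 e^(−0.537×2.56)
= 6.397 × (0.6373 − 0.2529) + 1.622 × 0.2529 = 2.869 mg/L.
DO = 10.1 − 2.869 = 7.231 mg/L.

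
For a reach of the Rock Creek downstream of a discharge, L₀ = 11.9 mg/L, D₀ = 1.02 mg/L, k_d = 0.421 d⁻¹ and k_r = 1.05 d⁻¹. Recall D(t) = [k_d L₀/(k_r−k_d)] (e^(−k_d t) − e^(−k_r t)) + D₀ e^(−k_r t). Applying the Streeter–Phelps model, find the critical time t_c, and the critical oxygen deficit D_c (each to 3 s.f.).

t_c ≈ 1.24 d; D_c ≈ 2.84 mg/L

t_c = [1/(k_r−k_d)] ln[(k_r/k_d)(1 − D₀(k_r−k_d)/(k_d L₀))]
= [1/(1.05−0.421)] ln[(1.05/0.421)(1 − 1.02×0.6290/(0.421×11.9))]
= (1/0.6290) ln[2.494 × 0.8719] = 1.590 × ln(2.175) = 1.590 × 0.7769 = 1.235 d.
L(t_c) = L₀ e^(−k_d t_c) = 11.9 × 0.5945 = 7.075 mg/L, and at the critical point k_r D_c = k_d L, so D_c = (0.421/1.05) × 7.075 = 2.837 mg/L.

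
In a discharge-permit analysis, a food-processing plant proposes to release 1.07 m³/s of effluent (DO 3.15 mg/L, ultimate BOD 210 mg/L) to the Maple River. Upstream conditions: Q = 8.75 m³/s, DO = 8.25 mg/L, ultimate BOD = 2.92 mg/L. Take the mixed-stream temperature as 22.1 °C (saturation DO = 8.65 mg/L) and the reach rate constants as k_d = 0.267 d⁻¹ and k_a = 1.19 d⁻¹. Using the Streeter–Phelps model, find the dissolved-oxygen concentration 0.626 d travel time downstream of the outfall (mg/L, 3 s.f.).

DO ≈ 5.46 mg/L

Mixed DO = (8.75×8.25 + 1.07×3.15)/(8.75+1.07) = 75.56/9.820 = 7.694 mg/L.
Mixed L₀ = (8.75×2.92 + 1.07×210)/(9.820) = 250.3/9.820 = 25.48 mg/L.
Initial deficit D₀ = C_s − DO₀ = 8.65 − 7.694 = 0.9557 mg/L.
D(0.626) = [0.267×25.48/(1.19−0.267)](e^(−0.267×0.626) − e^(−1.19×0.626)) + 0.9557 e^(−1.19×0.626)
= 7.372 × (0.8461 − 0.4748) + 0.9557 × 0.4748 = 3.191 mg/L.
DO = 8.65 − 3.191 = 5.459 mg/L.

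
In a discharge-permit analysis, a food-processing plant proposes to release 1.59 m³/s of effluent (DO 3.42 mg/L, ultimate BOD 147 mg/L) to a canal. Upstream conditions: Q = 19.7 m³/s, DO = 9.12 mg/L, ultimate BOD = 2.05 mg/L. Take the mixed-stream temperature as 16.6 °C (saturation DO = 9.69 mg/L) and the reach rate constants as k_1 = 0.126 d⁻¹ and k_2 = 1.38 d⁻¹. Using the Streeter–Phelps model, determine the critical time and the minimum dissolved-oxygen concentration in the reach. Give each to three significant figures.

t_c ≈ 0.738 d; minimum DO ≈ 8.62 mg/L

Mixed DO = (19.7×9.12 + 1.59×3.42)/(19.7+1.59) = 185.1/21.29 = 8.694 mg/L.
Mixed L₀ = (19.7×2.05 + 1.59×147)/(21.29) = 274.1/21.29 = 12.88 mg/L.
Initial deficit D₀ = C_s − DO₀ = 9.69 − 8.694 = 0.9957 mg/L.
t_c = (1/1.254) ln[(1.38/0.126)(1 − 0.9957×1.254/(0.126×12.88))] = 0.7974 × ln(2.523) = 0.7379 d.
D_c = (0.126/1.38) × 12.88 × e^(−0.126×0.7379) = 0.09130 × 12.88 × 0.9112 = 1.071 mg/L.
Minimum DO = 9.69 − 1.071 = 8.619 mg/L.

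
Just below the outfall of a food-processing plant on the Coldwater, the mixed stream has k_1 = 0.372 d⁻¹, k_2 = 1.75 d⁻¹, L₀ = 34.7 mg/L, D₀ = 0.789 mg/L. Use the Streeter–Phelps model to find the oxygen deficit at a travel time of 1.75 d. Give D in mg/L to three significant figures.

D ≈ 4.48 mg/L

k_1 L₀/(k_2−k_1) = 0.372×34.7/(1.75−0.372) = 12.91/1.378 = 9.367 mg/L.
e^(−k_1 t) = e^(−0.372×1.750) = 0.5215; e^(−k_2 t) = e^(−1.75×1.750) = 0.04677.
D = 9.367 × (0.5215 − 0.04677) + 0.789 × 0.04677 = 4.447 + 0.03690 = 4.484 mg/L.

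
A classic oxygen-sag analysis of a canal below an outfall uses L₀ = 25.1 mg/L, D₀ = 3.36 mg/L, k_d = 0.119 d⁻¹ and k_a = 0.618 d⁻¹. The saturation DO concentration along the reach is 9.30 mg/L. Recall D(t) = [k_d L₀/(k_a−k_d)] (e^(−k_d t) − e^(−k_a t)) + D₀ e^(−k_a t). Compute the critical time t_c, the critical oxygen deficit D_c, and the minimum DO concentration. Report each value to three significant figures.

With k_a/k_d = 5.193 and 1 − D₀(k_a−k_d)/(k_d L₀) = 0.4387,
t_c = ln(5.193 × 0.4387) / (0.618 − 0.119) = ln(2.278) / 0.4990 = 0.8234/0.4990 = 1.650 d.
D_c = (k_d/k_a) L₀ e^(−k_d t_c) = (0.119/0.618) × 25.1 × e^(−0.119×1.650) = 0.1926 × 25.1 × 0.8217 = 3.972 mg/L.
Minimum DO = C_s − D_c = 9.30 − 3.972 = 5.328 mg/L.

t_c ≈ 1.65 d; D_c ≈ 3.97 mg/L; min DO ≈ 5.33 mg/L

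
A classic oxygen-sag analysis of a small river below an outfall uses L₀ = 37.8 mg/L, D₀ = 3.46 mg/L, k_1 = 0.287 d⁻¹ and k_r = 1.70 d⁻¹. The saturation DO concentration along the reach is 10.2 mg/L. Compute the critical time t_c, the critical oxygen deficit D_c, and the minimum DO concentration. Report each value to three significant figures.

t_c = [1/(k_r−k_1)] ln[(k_r/k_1)(1 − D₀(k_r−k_1)/(k_1 L₀))]
= [1/(1.70−0.287)] ln[(1.70/0.287)(1 − 3.46×1.413/(0.287×37.8))]
= (1/1.413) ln[5.923 × 0.5493] = 0.7077 × ln(3.254) = 0.7077 × 1.180 = 0.8350 d.
D_c = (k_1/k_r) L₀ e^(−k_1 t_c) = (0.287/1.70) × 37.8 × e^(−0.287×0.8350) = 0.1688 × 37.8 × 0.7869 = 5.022 mg/L.
Minimum DO = C_s − D_c = 10.2 − 5.022 = 5.178 mg/L.

t_c ≈ 0.835 d; D_c ≈ 5.02 mg/L; min DO ≈ 5.18 mg/L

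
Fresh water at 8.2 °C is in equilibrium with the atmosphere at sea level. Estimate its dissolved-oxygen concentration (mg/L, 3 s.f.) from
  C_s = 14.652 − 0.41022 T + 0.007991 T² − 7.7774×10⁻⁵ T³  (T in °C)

C_s = 14.652 − 0.41022×8.2 + 0.007991×8.2² − 7.7774×10⁻⁵×8.2³ = 11.78 mg/L.

C_s ≈ 11.8 mg/L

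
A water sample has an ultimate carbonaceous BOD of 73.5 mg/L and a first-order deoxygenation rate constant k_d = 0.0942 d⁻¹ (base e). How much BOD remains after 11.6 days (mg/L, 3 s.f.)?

L_t = L₀ e^(−k_d t) = 73.5 × e^(−0.0942×11.6) = 73.5 × 0.3353 = 24.64 mg/L.

L ≈ 24.6 mg/L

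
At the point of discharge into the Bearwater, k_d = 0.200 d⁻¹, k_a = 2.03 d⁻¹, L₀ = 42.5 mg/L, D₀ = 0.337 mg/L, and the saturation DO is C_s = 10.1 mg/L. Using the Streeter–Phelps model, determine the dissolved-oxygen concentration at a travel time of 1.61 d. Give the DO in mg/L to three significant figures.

k_d L₀/(k_a−k_d) = 0.200×42.5/(2.03−0.200) = 8.500/1.830 = 4.645 mg/L.
e^(−k_d t) = e^(−0.200×1.610) = 0.7247; e^(−k_a t) = e^(−2.03×1.610) = 0.03807.
D = 4.645 × (0.7247 − 0.03807) + 0.337 × 0.03807 = 3.189 + 0.01283 = 3.202 mg/L.
DO = C_s − D = 10.1 − 3.202 = 6.898 mg/L.

DO ≈ 6.90 mg/L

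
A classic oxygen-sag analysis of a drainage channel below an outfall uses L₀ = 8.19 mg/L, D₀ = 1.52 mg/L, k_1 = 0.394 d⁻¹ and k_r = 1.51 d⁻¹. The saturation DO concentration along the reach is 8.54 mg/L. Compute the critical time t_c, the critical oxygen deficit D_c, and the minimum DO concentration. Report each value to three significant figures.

At the critical point dD/dt = 0, so k_1 L₀ e^(−k_1 t) = k_r D. Substituting D(t) from the Streeter–Phelps equation and solving for t gives
t_c = ln[(k_r/k_1)(1 − D₀(k_r−k_1)/(k_1 L₀))] / (k_r−k_1).
Here k_r−k_1 = 1.116 d⁻¹ and 1 − D₀(k_r−k_1)/(k_1 L₀) = 1 − 1.52×1.116/(0.394×8.19) = 0.4743, so
t_c = ln(3.832 × 0.4743) / 1.116 = 0.5976 / 1.116 = 0.5355 d.
L(t_c) = L₀ e^(−k_1 t_c) = 8.19 × 0.8098 = 6.632 mg/L, and at the critical point k_r D_c = k_1 L, so D_c = (0.394/1.51) × 6.632 = 1.730 mg/L.
Minimum DO = C_s − D_c = 8.54 − 1.730 = 6.810 mg/L.

t_c ≈ 0.536 d; D_c ≈ 1.73 mg/L; min DO ≈ 6.81 mg/L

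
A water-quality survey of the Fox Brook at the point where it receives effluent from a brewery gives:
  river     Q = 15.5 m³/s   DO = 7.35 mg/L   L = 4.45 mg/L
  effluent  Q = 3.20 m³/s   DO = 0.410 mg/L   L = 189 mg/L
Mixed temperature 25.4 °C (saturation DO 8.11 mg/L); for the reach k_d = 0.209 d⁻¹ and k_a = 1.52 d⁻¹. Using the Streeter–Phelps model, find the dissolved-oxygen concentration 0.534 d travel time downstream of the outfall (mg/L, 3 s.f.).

Mixed DO = (15.5×7.35 + 3.20×0.410)/(15.5+3.20) = 115.2/18.70 = 6.162 mg/L.
Mixed L₀ = (15.5×4.45 + 3.20×189)/(18.70) = 673.8/18.70 = 36.03 mg/L.
Initial deficit D₀ = C_s − DO₀ = 8.11 − 6.162 = 1.948 mg/L.
D(0.534) = [0.209×36.03/(1.52−0.209)](e^(−0.209×0.534) − e^(−1.52×0.534)) + 1.948 e^(−1.52×0.534)
= 5.744 × (0.8944 − 0.4441) + 1.948 × 0.4441 = 3.451 mg/L.
DO = 8.11 − 3.451 = 4.659 mg/L.

DO ≈ 4.66 mg/L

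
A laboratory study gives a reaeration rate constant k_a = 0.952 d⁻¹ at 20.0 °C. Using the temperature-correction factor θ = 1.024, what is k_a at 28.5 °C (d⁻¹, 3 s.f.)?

k_a(T₂) = k_a(T₁) · θ^(T₂−T₁) = 0.952 × 1.024^(28.5−20.0)
= 0.952 × 1.024^8.50 = 0.952 × 1.223 = 1.165 d⁻¹.

k_a ≈ 1.16 d⁻¹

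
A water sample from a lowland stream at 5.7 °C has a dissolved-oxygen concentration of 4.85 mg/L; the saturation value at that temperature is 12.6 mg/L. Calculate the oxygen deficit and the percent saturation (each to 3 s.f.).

D = C_s − C = 12.6 − 4.85 = 7.75 mg/L.
% saturation = 4.85/12.6 × 100 = 38.5 %.

D ≈ 7.75 mg/L; 38.5 % saturation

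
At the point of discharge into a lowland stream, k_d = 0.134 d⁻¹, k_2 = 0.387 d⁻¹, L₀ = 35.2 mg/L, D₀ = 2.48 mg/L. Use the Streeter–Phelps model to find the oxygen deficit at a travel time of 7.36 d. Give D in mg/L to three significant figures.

k_d L₀/(k_2−k_d) = 0.134×35.2/(0.387−0.134) = 4.717/0.2530 = 18.64 mg/L.
e^(−k_d t) = e^(−0.134×7.360) = 0.3730; e^(−k_2 t) = e^(−0.387×7.360) = 0.05794.
D = 18.64 × (0.3730 − 0.05794) + 2.48 × 0.05794 = 5.873 + 0.1437 = 6.017 mg/L.

D ≈ 6.02 mg/L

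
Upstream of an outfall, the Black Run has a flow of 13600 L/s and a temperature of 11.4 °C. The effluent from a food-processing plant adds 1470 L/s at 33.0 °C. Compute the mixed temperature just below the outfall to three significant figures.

Flow-weighted mixing: C = (Q_r C_r + Q_w C_w)/(Q_r + Q_w)
= (13600×11.4 + 1470×33.0)/(13600 + 1470) = 203600/15070 = 13.51 °C.

13.5 °C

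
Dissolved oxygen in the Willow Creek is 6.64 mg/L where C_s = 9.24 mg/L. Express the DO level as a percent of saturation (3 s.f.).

% saturation = C/C_s × 100 = 6.64/9.24 × 100 = 71.9 %.

71.9 % saturation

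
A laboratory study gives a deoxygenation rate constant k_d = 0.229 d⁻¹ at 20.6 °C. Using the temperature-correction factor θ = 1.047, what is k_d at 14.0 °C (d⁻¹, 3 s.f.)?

k_d ≈ 0.169 d⁻¹

k_d(T₂) = k_d(T₁) · θ^(T₂−T₁) = 0.229 × 1.047^(14.0−20.6)
= 0.229 × 1.047^-6.60 = 0.229 × 0.7385 = 0.1691 d⁻¹.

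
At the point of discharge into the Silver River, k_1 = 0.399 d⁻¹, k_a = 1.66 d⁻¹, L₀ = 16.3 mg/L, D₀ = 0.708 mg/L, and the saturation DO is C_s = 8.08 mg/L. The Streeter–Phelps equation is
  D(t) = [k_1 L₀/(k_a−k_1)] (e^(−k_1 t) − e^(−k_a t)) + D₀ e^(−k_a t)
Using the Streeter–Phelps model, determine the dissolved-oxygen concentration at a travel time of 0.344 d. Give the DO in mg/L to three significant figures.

DO ≈ 6.10 mg/L

k_1 L₀/(k_a−k_1) = 0.399×16.3/(1.66−0.399) = 6.504/1.261 = 5.158 mg/L.
e^(−k_1 t) = e^(−0.399×0.3440) = 0.8717; e^(−k_a t) = e^(−1.66×0.3440) = 0.5649.
D = 5.158 × (0.8717 − 0.5649) + 0.708 × 0.5649 = 1.582 + 0.4000 = 1.982 mg/L.
DO = C_s − D = 8.08 − 1.982 = 6.098 mg/L.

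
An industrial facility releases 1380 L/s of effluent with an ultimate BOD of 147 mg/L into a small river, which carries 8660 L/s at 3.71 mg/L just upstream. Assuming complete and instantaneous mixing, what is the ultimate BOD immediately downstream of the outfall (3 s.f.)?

23.4 mg/L

Flow-weighted mixing: C = (Q_r C_r + Q_w C_w)/(Q_r + Q_w)
= (8660×3.71 + 1380×147)/(8660 + 1380) = 235000/10040 = 23.41 mg/L.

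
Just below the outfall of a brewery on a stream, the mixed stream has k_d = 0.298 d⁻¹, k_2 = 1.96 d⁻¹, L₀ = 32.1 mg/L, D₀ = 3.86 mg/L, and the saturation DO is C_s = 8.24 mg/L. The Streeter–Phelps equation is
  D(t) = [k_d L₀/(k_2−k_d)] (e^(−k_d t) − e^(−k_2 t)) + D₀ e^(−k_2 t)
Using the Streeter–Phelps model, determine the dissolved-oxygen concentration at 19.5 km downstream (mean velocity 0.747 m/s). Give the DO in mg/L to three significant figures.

DO ≈ 4.03 mg/L

Travel time t = x/v = 19.5 km / (0.747 m/s) = 19500 m / 0.747 m/s = 26100 s = 0.3021 d.
k_d L₀/(k_2−k_d) = 0.298×32.1/(1.96−0.298) = 9.566/1.662 = 5.756 mg/L.
e^(−k_d t) = e^(−0.298×0.3021) = 0.9139; e^(−k_2 t) = e^(−1.96×0.3021) = 0.5531.
D = 5.756 × (0.9139 − 0.5531) + 3.86 × 0.5531 = 2.077 + 2.135 = 4.212 mg/L.
DO = C_s − D = 8.24 − 4.212 = 4.028 mg/L.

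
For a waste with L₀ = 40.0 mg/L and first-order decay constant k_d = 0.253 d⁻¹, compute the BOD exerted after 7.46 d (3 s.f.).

y ≈ 33.9 mg/L

y_t = L₀(1 − e^(−k_d t)) = 40.0 × (1 − e^(−0.253×7.46))
= 40.0 × (1 − 0.1515) = 40.0 × 0.8485 = 33.94 mg/L.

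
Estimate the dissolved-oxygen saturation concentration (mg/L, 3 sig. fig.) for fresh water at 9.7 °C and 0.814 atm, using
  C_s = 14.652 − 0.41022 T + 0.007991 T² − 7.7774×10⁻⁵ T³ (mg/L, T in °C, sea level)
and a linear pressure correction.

At sea level: C_s = 14.652 − 0.41022×9.7 + 0.007991×9.7² − 7.7774×10⁻⁵×9.7³ = 11.35 mg/L.
Pressure correction: C_s' = 11.35 × 0.814 = 9.242 mg/L.

C_s ≈ 9.24 mg/L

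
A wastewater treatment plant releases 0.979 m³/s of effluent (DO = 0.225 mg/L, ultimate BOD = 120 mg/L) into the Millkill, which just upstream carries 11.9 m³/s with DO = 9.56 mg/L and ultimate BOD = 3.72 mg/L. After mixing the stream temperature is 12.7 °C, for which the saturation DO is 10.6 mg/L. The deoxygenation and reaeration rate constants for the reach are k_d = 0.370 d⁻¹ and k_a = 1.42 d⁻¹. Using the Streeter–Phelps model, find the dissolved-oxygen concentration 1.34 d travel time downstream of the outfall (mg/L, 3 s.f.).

Mixed DO = (11.9×9.56 + 0.979×0.225)/(11.9+0.979) = 114.0/12.88 = 8.850 mg/L.
Mixed L₀ = (11.9×3.72 + 0.979×120)/(12.88) = 161.7/12.88 = 12.56 mg/L.
Initial deficit D₀ = C_s − DO₀ = 10.6 − 8.850 = 1.750 mg/L.
D(1.34) = [0.370×12.56/(1.42−0.370)](e^(−0.370×1.34) − e^(−1.42×1.34)) + 1.750 e^(−1.42×1.34)
= 4.426 × (0.6091 − 0.1492) + 1.750 × 0.1492 = 2.296 mg/L.
DO = 10.6 − 2.296 = 8.304 mg/L.

DO ≈ 8.30 mg/L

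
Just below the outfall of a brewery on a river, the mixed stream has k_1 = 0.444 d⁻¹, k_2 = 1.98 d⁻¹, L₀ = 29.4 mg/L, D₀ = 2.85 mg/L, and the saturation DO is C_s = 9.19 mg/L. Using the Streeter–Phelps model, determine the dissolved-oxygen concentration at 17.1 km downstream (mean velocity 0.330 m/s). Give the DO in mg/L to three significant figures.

Travel time t = x/v = 17.1 km / (0.330 m/s) = 17100 m / 0.330 m/s = 51820 s = 0.5997 d.
k_1 L₀/(k_2−k_1) = 0.444×29.4/(1.98−0.444) = 13.05/1.536 = 8.498 mg/L.
e^(−k_1 t) = e^(−0.444×0.5997) = 0.7662; e^(−k_2 t) = e^(−1.98×0.5997) = 0.3050.
D = 8.498 × (0.7662 − 0.3050) + 2.85 × 0.3050 = 3.920 + 0.8692 = 4.789 mg/L.
DO = C_s − D = 9.19 − 4.789 = 4.401 mg/L.

DO ≈ 4.40 mg/L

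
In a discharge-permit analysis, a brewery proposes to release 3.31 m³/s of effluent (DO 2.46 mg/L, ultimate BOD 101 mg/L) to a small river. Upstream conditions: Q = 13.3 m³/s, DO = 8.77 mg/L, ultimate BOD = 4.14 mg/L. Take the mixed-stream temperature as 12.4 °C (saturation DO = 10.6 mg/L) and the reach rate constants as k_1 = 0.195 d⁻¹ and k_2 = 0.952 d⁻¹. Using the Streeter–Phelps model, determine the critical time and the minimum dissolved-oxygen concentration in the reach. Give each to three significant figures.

Mixed DO = (13.3×8.77 + 3.31×2.46)/(13.3+3.31) = 124.8/16.61 = 7.513 mg/L.
Mixed L₀ = (13.3×4.14 + 3.31×101)/(16.61) = 389.4/16.61 = 23.44 mg/L.
Initial deficit D₀ = C_s − DO₀ = 10.6 − 7.513 = 3.087 mg/L.
t_c = (1/0.7570) ln[(0.952/0.195)(1 − 3.087×0.7570/(0.195×23.44))] = 1.321 × ln(2.386) = 1.149 d.
D_c = (0.195/0.952) × 23.44 × e^(−0.195×1.149) = 0.2048 × 23.44 × 0.7993 = 3.838 mg/L.
Minimum DO = 10.6 − 3.838 = 6.762 mg/L.

t_c ≈ 1.15 d; minimum DO ≈ 6.76 mg/L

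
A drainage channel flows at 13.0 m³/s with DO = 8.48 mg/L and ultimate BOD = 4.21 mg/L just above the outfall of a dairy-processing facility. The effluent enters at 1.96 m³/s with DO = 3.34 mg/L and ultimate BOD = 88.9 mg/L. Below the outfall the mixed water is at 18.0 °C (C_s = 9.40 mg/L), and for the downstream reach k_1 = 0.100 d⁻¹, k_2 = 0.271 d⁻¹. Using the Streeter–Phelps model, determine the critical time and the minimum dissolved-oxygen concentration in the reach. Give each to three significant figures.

t_c ≈ 4.68 d; minimum DO ≈ 5.86 mg/L

Mixed DO = (13.0×8.48 + 1.96×3.34)/(13.0+1.96) = 116.8/14.96 = 7.807 mg/L.
Mixed L₀ = (13.0×4.21 + 1.96×88.9)/(14.96) = 229.0/14.96 = 15.31 mg/L.
Initial deficit D₀ = C_s − DO₀ = 9.40 − 7.807 = 1.593 mg/L.
t_c = (1/0.1710) ln[(0.271/0.100)(1 − 1.593×0.1710/(0.100×15.31))] = 5.848 × ln(2.228) = 4.684 d.
D_c = (0.100/0.271) × 15.31 × e^(−0.100×4.684) = 0.3690 × 15.31 × 0.6260 = 3.536 mg/L.
Minimum DO = 9.40 − 3.536 = 5.864 mg/L.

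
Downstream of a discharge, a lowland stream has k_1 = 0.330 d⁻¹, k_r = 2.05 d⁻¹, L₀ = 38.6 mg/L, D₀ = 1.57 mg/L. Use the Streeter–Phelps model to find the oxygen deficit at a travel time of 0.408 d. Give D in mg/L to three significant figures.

k_1 L₀/(k_r−k_1) = 0.330×38.6/(2.05−0.330) = 12.74/1.720 = 7.406 mg/L.
e^(−k_1 t) = e^(−0.330×0.4080) = 0.8740; e^(−k_r t) = e^(−2.05×0.4080) = 0.4333.
D = 7.406 × (0.8740 − 0.4333) + 1.57 × 0.4333 = 3.264 + 0.6802 = 3.944 mg/L.

D ≈ 3.94 mg/L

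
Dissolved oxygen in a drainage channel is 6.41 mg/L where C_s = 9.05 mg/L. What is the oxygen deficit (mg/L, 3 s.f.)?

D = C_s − C = 9.05 − 6.41 = 2.64 mg/L.

D ≈ 2.64 mg/L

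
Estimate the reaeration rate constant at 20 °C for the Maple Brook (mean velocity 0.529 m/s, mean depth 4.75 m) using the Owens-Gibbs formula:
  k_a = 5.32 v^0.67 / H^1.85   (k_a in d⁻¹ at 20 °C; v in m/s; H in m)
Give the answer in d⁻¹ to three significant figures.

k_a = 5.32 × 0.529^0.67 / 4.75^1.85 = 5.32 × 0.6527 / 17.86 = 0.1944 d⁻¹.

k_a ≈ 0.194 d⁻¹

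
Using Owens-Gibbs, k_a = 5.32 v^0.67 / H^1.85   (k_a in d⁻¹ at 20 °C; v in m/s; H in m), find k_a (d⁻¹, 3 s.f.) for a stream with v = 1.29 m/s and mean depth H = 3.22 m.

k_a = 5.32 × 1.29^0.67 / 3.22^1.85 = 5.32 × 1.186 / 8.700 = 0.7252 d⁻¹.

k_a ≈ 0.725 d⁻¹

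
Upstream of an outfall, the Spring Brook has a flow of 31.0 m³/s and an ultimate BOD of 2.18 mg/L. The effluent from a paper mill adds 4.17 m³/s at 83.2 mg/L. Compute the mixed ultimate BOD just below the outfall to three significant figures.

11.8 mg/L

Flow-weighted mixing: C = (Q_r C_r + Q_w C_w)/(Q_r + Q_w)
= (31.0×2.18 + 4.17×83.2)/(31.0 + 4.17) = 414.5/35.17 = 11.79 mg/L.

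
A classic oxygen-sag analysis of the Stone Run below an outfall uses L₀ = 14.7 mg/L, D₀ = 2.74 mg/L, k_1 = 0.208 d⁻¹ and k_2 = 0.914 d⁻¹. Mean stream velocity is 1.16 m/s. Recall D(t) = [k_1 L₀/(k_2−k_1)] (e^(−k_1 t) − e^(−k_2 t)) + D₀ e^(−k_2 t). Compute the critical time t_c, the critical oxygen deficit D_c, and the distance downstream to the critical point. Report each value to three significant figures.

t_c ≈ 0.678 d; D_c ≈ 2.91 mg/L; x_c ≈ 68.0 km

t_c = [1/(k_2−k_1)] ln[(k_2/k_1)(1 − D₀(k_2−k_1)/(k_1 L₀))]
= [1/(0.914−0.208)] ln[(0.914/0.208)(1 − 2.74×0.7060/(0.208×14.7))]
= (1/0.7060) ln[4.394 × 0.3673] = 1.416 × ln(1.614) = 1.416 × 0.4788 = 0.6782 d.
D_c = (k_1/k_2) L₀ e^(−k_1 t_c) = (0.208/0.914) × 14.7 × e^(−0.208×0.6782) = 0.2276 × 14.7 × 0.8684 = 2.905 mg/L.
x_c = v t_c = 1.16 m/s × 0.6782 d × 86400 s/d = 67970 m ≈ 68.0 km.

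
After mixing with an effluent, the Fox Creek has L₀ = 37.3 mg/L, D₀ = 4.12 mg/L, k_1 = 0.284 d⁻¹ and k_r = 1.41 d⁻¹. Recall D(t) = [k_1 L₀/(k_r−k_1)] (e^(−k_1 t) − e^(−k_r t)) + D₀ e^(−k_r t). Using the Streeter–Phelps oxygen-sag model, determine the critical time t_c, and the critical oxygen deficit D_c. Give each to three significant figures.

With k_r/k_1 = 4.965 and 1 − D₀(k_r−k_1)/(k_1 L₀) = 0.5621,
t_c = ln(4.965 × 0.5621) / (1.41 − 0.284) = ln(2.791) / 1.126 = 1.026/1.126 = 0.9114 d.
D_c = (k_1/k_r) L₀ e^(−k_1 t_c) = (0.284/1.41) × 37.3 × e^(−0.284×0.9114) = 0.2014 × 37.3 × 0.7719 = 5.800 mg/L.

t_c ≈ 0.911 d; D_c ≈ 5.80 mg/L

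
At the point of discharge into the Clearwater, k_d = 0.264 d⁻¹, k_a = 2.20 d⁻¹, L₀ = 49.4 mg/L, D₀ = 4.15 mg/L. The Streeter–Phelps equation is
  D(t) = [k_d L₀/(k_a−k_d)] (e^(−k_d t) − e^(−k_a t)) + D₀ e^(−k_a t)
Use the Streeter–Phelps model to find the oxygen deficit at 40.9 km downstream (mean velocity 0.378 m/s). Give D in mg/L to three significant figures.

Travel time t = x/v = 40.9 km / (0.378 m/s) = 40900 m / 0.378 m/s = 108200 s = 1.252 d.
k_d L₀/(k_a−k_d) = 0.264×49.4/(2.20−0.264) = 13.04/1.936 = 6.736 mg/L.
e^(−k_d t) = e^(−0.264×1.252) = 0.7185; e^(−k_a t) = e^(−2.20×1.252) = 0.06360.
D = 6.736 × (0.7185 − 0.06360) + 4.15 × 0.06360 = 4.412 + 0.2639 = 4.675 mg/L.

D ≈ 4.68 mg/L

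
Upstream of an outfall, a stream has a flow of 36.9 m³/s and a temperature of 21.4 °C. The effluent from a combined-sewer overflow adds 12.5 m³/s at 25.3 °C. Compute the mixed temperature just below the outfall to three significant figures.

22.4 °C

Flow-weighted mixing: C = (Q_r C_r + Q_w C_w)/(Q_r + Q_w)
= (36.9×21.4 + 12.5×25.3)/(36.9 + 12.5) = 1106/49.40 = 22.39 °C.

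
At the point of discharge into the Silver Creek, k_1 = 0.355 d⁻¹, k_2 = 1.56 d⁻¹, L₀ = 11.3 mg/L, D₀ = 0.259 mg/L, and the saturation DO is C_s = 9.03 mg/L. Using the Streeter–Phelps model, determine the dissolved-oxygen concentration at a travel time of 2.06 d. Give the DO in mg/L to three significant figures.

k_1 L₀/(k_2−k_1) = 0.355×11.3/(1.56−0.355) = 4.011/1.205 = 3.329 mg/L.
e^(−k_1 t) = e^(−0.355×2.060) = 0.4813; e^(−k_2 t) = e^(−1.56×2.060) = 0.04021.
D = 3.329 × (0.4813 − 0.04021) + 0.259 × 0.04021 = 1.468 + 0.01041 = 1.479 mg/L.
DO = C_s − D = 9.03 − 1.479 = 7.551 mg/L.

DO ≈ 7.55 mg/L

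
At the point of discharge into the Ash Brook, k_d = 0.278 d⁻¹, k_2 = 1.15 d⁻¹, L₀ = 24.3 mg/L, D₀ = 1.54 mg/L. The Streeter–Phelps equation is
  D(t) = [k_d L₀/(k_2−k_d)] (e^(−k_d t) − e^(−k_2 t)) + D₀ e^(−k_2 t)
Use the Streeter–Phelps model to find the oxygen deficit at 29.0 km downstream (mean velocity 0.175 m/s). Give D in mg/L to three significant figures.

D ≈ 3.86 mg/L

Travel time t = x/v = 29.0 km / (0.175 m/s) = 29000 m / 0.175 m/s = 165700 s = 1.918 d.
k_d L₀/(k_2−k_d) = 0.278×24.3/(1.15−0.278) = 6.755/0.8720 = 7.747 mg/L.
e^(−k_d t) = e^(−0.278×1.918) = 0.5867; e^(−k_2 t) = e^(−1.15×1.918) = 0.1102.
D = 7.747 × (0.5867 − 0.1102) + 1.54 × 0.1102 = 3.692 + 0.1697 = 3.862 mg/L.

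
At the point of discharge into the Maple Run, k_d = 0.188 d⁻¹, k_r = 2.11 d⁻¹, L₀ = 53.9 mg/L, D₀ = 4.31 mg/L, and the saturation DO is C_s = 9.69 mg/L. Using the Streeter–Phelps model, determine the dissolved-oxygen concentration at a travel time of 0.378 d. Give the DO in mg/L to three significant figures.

DO ≈ 5.21 mg/L

k_d L₀/(k_r−k_d) = 0.188×53.9/(2.11−0.188) = 10.13/1.922 = 5.272 mg/L.
e^(−k_d t) = e^(−0.188×0.3780) = 0.9314; e^(−k_r t) = e^(−2.11×0.3780) = 0.4504.
D = 5.272 × (0.9314 − 0.4504) + 4.31 × 0.4504 = 2.536 + 1.941 = 4.477 mg/L.
DO = C_s − D = 9.69 − 4.477 = 5.213 mg/L.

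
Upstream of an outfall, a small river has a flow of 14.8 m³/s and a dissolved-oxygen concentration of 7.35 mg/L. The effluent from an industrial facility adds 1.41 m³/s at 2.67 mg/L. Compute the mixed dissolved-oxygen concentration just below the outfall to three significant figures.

6.94 mg/L

Flow-weighted mixing: C = (Q_r C_r + Q_w C_w)/(Q_r + Q_w)
= (14.8×7.35 + 1.41×2.67)/(14.8 + 1.41) = 112.5/16.21 = 6.943 mg/L.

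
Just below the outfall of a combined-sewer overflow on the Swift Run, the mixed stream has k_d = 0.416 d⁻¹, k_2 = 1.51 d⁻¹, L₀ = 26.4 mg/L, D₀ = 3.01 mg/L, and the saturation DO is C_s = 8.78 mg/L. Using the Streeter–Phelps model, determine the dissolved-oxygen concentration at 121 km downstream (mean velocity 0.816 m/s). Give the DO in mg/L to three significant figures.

DO ≈ 4.39 mg/L

Travel time t = x/v = 121 km / (0.816 m/s) = 121000 m / 0.816 m/s = 148300 s = 1.716 d.
k_d L₀/(k_2−k_d) = 0.416×26.4/(1.51−0.416) = 10.98/1.094 = 10.04 mg/L.
e^(−k_d t) = e^(−0.416×1.716) = 0.4897; e^(−k_2 t) = e^(−1.51×1.716) = 0.07490.
D = 10.04 × (0.4897 − 0.07490) + 3.01 × 0.07490 = 4.164 + 0.2255 = 4.389 mg/L.
DO = C_s − D = 8.78 − 4.389 = 4.391 mg/L.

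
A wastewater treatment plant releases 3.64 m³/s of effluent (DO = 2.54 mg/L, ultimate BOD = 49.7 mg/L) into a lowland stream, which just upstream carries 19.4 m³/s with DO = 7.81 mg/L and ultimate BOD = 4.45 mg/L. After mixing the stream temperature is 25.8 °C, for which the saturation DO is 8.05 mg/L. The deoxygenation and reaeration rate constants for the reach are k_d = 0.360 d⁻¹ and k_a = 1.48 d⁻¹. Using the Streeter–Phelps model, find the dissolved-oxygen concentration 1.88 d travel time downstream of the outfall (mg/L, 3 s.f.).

Mixed DO = (19.4×7.81 + 3.64×2.54)/(19.4+3.64) = 160.8/23.04 = 6.977 mg/L.
Mixed L₀ = (19.4×4.45 + 3.64×49.7)/(23.04) = 267.2/23.04 = 11.60 mg/L.
Initial deficit D₀ = C_s − DO₀ = 8.05 − 6.977 = 1.073 mg/L.
D(1.88) = [0.360×11.60/(1.48−0.360)](e^(−0.360×1.88) − e^(−1.48×1.88)) + 1.073 e^(−1.48×1.88)
= 3.728 × (0.5082 − 0.06189) + 1.073 × 0.06189 = 1.730 mg/L.
DO = 8.05 − 1.730 = 6.320 mg/L.

DO ≈ 6.32 mg/L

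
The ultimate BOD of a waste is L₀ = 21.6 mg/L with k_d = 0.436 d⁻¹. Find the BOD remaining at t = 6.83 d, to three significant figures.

L_t = L₀ e^(−k_d t) = 21.6 × e^(−0.436×6.83) = 21.6 × 0.05090 = 1.099 mg/L.

L ≈ 1.10 mg/L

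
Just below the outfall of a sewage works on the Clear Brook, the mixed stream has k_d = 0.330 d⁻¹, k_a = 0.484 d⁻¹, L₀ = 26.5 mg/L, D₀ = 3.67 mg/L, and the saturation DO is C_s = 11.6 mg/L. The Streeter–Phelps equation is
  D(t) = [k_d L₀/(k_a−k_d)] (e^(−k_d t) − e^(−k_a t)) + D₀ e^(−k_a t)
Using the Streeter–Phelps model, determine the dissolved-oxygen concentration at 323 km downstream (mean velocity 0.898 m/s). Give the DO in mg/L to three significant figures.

Travel time t = x/v = 323 km / (0.898 m/s) = 323000 m / 0.898 m/s = 359700 s = 4.163 d.
k_d L₀/(k_a−k_d) = 0.330×26.5/(0.484−0.330) = 8.745/0.1540 = 56.79 mg/L.
e^(−k_d t) = e^(−0.330×4.163) = 0.2531; e^(−k_a t) = e^(−0.484×4.163) = 0.1333.
D = 56.79 × (0.2531 − 0.1333) + 3.67 × 0.1333 = 6.803 + 0.4893 = 7.293 mg/L.
DO = C_s − D = 11.6 − 7.293 = 4.307 mg/L.

DO ≈ 4.31 mg/L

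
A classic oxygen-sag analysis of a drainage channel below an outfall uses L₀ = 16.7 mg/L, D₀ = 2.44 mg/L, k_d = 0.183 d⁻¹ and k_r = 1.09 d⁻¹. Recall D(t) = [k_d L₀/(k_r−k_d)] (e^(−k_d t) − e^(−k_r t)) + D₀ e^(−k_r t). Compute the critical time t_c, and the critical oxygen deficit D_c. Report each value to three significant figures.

t_c ≈ 0.547 d; D_c ≈ 2.54 mg/L

With k_r/k_d = 5.956 and 1 − D₀(k_r−k_d)/(k_d L₀) = 0.2758,
t_c = ln(5.956 × 0.2758) / (1.09 − 0.183) = ln(1.643) / 0.9070 = 0.4965/0.9070 = 0.5475 d.
L(t_c) = L₀ e^(−k_d t_c) = 16.7 × 0.9047 = 15.11 mg/L, and at the critical point k_r D_c = k_d L, so D_c = (0.183/1.09) × 15.11 = 2.536 mg/L.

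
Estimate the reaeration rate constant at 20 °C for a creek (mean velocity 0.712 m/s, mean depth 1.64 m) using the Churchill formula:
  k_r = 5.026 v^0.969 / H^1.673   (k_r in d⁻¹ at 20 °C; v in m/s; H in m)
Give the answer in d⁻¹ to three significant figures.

k_r = 5.026 × 0.712^0.969 / 1.64^1.673 = 5.026 × 0.7195 / 2.288 = 1.581 d⁻¹.

k_r ≈ 1.58 d⁻¹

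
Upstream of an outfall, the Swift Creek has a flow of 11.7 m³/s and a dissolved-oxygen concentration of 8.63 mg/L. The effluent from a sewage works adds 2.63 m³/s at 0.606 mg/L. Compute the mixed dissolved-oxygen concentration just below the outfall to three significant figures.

7.16 mg/L

Flow-weighted mixing: C = (Q_r C_r + Q_w C_w)/(Q_r + Q_w)
= (11.7×8.63 + 2.63×0.606)/(11.7 + 2.63) = 102.6/14.33 = 7.157 mg/L.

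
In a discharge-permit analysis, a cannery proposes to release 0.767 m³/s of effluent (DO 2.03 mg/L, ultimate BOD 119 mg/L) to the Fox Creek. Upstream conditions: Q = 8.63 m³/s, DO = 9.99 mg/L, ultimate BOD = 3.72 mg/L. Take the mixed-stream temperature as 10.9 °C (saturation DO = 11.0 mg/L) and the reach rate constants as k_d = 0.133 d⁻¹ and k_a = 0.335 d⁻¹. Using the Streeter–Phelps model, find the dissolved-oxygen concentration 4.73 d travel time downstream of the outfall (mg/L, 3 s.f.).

DO ≈ 7.82 mg/L

Mixed DO = (8.63×9.99 + 0.767×2.03)/(8.63+0.767) = 87.77/9.397 = 9.340 mg/L.
Mixed L₀ = (8.63×3.72 + 0.767×119)/(9.397) = 123.4/9.397 = 13.13 mg/L.
Initial deficit D₀ = C_s − DO₀ = 11.0 − 9.340 = 1.660 mg/L.
D(4.73) = [0.133×13.13/(0.335−0.133)](e^(−0.133×4.73) − e^(−0.335×4.73)) + 1.660 e^(−0.335×4.73)
= 8.645 × (0.5331 − 0.2050) + 1.660 × 0.2050 = 3.176 mg/L.
DO = 11.0 − 3.176 = 7.824 mg/L.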